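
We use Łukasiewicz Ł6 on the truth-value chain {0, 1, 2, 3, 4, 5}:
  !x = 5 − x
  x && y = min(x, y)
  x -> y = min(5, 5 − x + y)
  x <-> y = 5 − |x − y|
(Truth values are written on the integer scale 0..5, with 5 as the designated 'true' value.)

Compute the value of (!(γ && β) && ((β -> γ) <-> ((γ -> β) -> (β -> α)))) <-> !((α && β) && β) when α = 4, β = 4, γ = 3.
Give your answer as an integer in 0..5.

γ && β = 3 && 4 = 3
!(γ && β) = !3 = 2
β -> γ = 4 -> 3 = 4
γ -> β = 3 -> 4 = 5
β -> α = 4 -> 4 = 5
(γ -> β) -> (β -> α) = 5 -> 5 = 5
(β -> γ) <-> ((γ -> β) -> (β -> α)) = 4 <-> 5 = 4
!(γ && β) && ((β -> γ) <-> ((γ -> β) -> (β -> α))) = 2 && 4 = 2
α && β = 4 && 4 = 4
(α && β) && β = 4 && 4 = 4
!((α && β) && β) = !4 = 1
(!(γ && β) && ((β -> γ) <-> ((γ -> β) -> (β -> α)))) <-> !((α && β) && β) = 2 <-> 1 = 4

4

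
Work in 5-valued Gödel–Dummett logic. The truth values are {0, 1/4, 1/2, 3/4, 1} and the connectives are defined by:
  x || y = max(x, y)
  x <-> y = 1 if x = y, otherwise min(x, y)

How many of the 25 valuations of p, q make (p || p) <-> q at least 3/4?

value 1: 5 assignments (counts)
value 3/4: 2 assignments (counts)
value 1/2: 4 assignments
value 1/4: 6 assignments
value 0: 8 assignments
So 7 of the 25 assignments meet the threshold.

7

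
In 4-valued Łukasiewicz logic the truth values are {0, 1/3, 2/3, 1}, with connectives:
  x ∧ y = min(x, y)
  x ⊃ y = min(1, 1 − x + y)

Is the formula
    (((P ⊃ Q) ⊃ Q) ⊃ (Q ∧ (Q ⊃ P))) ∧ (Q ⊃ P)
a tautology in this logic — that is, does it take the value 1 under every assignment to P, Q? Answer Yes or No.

No

Counterexample: take P = 0, Q = 1/3.
P ⊃ Q = 0 ⊃ 1/3 = 1
(P ⊃ Q) ⊃ Q = 1 ⊃ 1/3 = 1/3
Q ⊃ P = 1/3 ⊃ 0 = 2/3
Q ∧ (Q ⊃ P) = 1/3 ∧ 2/3 = 1/3
((P ⊃ Q) ⊃ Q) ⊃ (Q ∧ (Q ⊃ P)) = 1/3 ⊃ 1/3 = 1
Q ⊃ P = 1/3 ⊃ 0 = 2/3
(((P ⊃ Q) ⊃ Q) ⊃ (Q ∧ (Q ⊃ P))) ∧ (Q ⊃ P) = 1 ∧ 2/3 = 2/3
This gives 2/3 ≠ 1.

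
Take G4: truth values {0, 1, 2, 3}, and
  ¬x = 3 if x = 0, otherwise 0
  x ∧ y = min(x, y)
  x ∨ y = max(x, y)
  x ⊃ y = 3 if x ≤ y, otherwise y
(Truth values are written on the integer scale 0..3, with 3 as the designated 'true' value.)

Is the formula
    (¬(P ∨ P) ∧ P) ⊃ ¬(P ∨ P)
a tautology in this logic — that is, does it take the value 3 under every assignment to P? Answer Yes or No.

Yes

P = 0 ↦ 3
P = 1 ↦ 3
P = 2 ↦ 3
P = 3 ↦ 3
Every assignment gives a value ≥ 3.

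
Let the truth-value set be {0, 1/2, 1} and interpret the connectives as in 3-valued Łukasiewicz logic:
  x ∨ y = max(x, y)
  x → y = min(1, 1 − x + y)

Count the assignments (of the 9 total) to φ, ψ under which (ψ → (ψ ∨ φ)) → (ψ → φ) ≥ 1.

φ = 0, ψ = 0 ↦ 1  ≥
φ = 0, ψ = 1/2 ↦ 1/2  <
φ = 0, ψ = 1 ↦ 0  <
φ = 1/2, ψ = 0 ↦ 1  ≥
φ = 1/2, ψ = 1/2 ↦ 1  ≥
φ = 1/2, ψ = 1 ↦ 1/2  <
φ = 1, ψ = 0 ↦ 1  ≥
φ = 1, ψ = 1/2 ↦ 1  ≥
φ = 1, ψ = 1 ↦ 1  ≥
So 6 of the 9 assignments meet the threshold.

6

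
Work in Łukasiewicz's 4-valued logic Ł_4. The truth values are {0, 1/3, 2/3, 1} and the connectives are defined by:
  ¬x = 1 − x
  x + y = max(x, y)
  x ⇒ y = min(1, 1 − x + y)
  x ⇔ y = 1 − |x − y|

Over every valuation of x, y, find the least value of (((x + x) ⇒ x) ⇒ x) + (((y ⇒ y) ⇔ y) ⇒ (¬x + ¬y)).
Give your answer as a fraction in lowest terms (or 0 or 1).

Take x = 1/3, y = 1:
x + x = 1/3 + 1/3 = 1/3
(x + x) ⇒ x = 1/3 ⇒ 1/3 = 1
((x + x) ⇒ x) ⇒ x = 1 ⇒ 1/3 = 1/3
y ⇒ y = 1 ⇒ 1 = 1
(y ⇒ y) ⇔ y = 1 ⇔ 1 = 1
¬x = ¬1/3 = 2/3
¬y = ¬1 = 0
¬x + ¬y = 2/3 + 0 = 2/3
((y ⇒ y) ⇔ y) ⇒ (¬x + ¬y) = 1 ⇒ 2/3 = 2/3
(((x + x) ⇒ x) ⇒ x) + (((y ⇒ y) ⇔ y) ⇒ (¬x + ¬y)) = 1/3 + 2/3 = 2/3
No assignment yields a value below 2/3, so this is the minimum.

2/3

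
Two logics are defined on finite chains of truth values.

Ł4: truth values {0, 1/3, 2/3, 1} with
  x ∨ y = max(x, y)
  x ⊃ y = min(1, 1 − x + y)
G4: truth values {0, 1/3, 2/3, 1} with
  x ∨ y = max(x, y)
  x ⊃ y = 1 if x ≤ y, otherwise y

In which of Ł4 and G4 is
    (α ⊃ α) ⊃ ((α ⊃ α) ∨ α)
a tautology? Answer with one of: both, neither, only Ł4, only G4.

In Ł4: every assignment gives 1 — tautology.
In G4: every assignment gives 1 — tautology.

both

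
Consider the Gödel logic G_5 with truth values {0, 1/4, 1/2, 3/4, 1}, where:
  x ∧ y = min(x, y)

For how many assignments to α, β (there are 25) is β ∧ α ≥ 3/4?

value 1: 1 assignment (counts)
value 3/4: 3 assignments (counts)
value 1/2: 5 assignments
value 1/4: 7 assignments
value 0: 9 assignments
So 4 of the 25 assignments meet the threshold.

4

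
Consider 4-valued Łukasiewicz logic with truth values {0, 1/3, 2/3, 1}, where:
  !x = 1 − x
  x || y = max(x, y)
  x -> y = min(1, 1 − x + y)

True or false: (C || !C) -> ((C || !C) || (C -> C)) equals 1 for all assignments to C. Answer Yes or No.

C = 0 ↦ 1
C = 1/3 ↦ 1
C = 2/3 ↦ 1
C = 1 ↦ 1
Every assignment gives a value ≥ 1.

Yes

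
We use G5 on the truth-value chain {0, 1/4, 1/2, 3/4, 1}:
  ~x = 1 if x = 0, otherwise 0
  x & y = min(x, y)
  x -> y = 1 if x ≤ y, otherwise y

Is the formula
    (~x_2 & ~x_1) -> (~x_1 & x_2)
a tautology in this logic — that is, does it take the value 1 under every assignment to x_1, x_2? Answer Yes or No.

Counterexample: take x_1 = 0, x_2 = 0.
~x_2 = ~0 = 1
~x_1 = ~0 = 1
~x_2 & ~x_1 = 1 & 1 = 1
~x_1 = ~0 = 1
~x_1 & x_2 = 1 & 0 = 0
(~x_2 & ~x_1) -> (~x_1 & x_2) = 1 -> 0 = 0
This gives 0 ≠ 1.

No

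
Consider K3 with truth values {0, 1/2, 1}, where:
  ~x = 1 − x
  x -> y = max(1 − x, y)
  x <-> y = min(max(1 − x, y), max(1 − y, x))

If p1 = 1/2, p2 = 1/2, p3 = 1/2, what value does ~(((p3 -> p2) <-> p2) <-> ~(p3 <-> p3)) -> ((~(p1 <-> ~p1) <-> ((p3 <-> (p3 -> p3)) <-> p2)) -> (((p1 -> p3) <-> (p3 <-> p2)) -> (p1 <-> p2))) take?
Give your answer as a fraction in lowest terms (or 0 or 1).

1/2

p3 -> p2 = 1/2 -> 1/2 = 1/2
(p3 -> p2) <-> p2 = 1/2 <-> 1/2 = 1/2
p3 <-> p3 = 1/2 <-> 1/2 = 1/2
~(p3 <-> p3) = ~1/2 = 1/2
((p3 -> p2) <-> p2) <-> ~(p3 <-> p3) = 1/2 <-> 1/2 = 1/2
~(((p3 -> p2) <-> p2) <-> ~(p3 <-> p3)) = ~1/2 = 1/2
~p1 = ~1/2 = 1/2
p1 <-> ~p1 = 1/2 <-> 1/2 = 1/2
~(p1 <-> ~p1) = ~1/2 = 1/2
p3 -> p3 = 1/2 -> 1/2 = 1/2
p3 <-> (p3 -> p3) = 1/2 <-> 1/2 = 1/2
(p3 <-> (p3 -> p3)) <-> p2 = 1/2 <-> 1/2 = 1/2
~(p1 <-> ~p1) <-> ((p3 <-> (p3 -> p3)) <-> p2) = 1/2 <-> 1/2 = 1/2
p1 -> p3 = 1/2 -> 1/2 = 1/2
p3 <-> p2 = 1/2 <-> 1/2 = 1/2
(p1 -> p3) <-> (p3 <-> p2) = 1/2 <-> 1/2 = 1/2
p1 <-> p2 = 1/2 <-> 1/2 = 1/2
((p1 -> p3) <-> (p3 <-> p2)) -> (p1 <-> p2) = 1/2 -> 1/2 = 1/2
(~(p1 <-> ~p1) <-> ((p3 <-> (p3 -> p3)) <-> p2)) -> (((p1 -> p3) <-> (p3 <-> p2)) -> (p1 <-> p2)) = 1/2 -> 1/2 = 1/2
~(((p3 -> p2) <-> p2) <-> ~(p3 <-> p3)) -> ((~(p1 <-> ~p1) <-> ((p3 <-> (p3 -> p3)) <-> p2)) -> (((p1 -> p3) <-> (p3 <-> p2)) -> (p1 <-> p2))) = 1/2 -> 1/2 = 1/2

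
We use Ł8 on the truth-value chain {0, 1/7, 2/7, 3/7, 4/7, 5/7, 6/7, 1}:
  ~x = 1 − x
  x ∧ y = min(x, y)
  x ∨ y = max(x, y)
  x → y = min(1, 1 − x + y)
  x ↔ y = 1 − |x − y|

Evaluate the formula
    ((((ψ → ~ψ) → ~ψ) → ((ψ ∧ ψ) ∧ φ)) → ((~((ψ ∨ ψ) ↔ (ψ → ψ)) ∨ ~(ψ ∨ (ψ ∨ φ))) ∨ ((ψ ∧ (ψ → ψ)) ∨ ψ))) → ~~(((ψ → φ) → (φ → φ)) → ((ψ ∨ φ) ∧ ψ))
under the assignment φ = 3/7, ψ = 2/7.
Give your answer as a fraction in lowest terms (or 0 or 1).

~ψ = ~2/7 = 5/7
ψ → ~ψ = 2/7 → 5/7 = 1
~ψ = ~2/7 = 5/7
(ψ → ~ψ) → ~ψ = 1 → 5/7 = 5/7
ψ ∧ ψ = 2/7 ∧ 2/7 = 2/7
(ψ ∧ ψ) ∧ φ = 2/7 ∧ 3/7 = 2/7
((ψ → ~ψ) → ~ψ) → ((ψ ∧ ψ) ∧ φ) = 5/7 → 2/7 = 4/7
ψ ∨ ψ = 2/7 ∨ 2/7 = 2/7
ψ → ψ = 2/7 → 2/7 = 1
(ψ ∨ ψ) ↔ (ψ → ψ) = 2/7 ↔ 1 = 2/7
~((ψ ∨ ψ) ↔ (ψ → ψ)) = ~2/7 = 5/7
ψ ∨ φ = 2/7 ∨ 3/7 = 3/7
ψ ∨ (ψ ∨ φ) = 2/7 ∨ 3/7 = 3/7
~(ψ ∨ (ψ ∨ φ)) = ~3/7 = 4/7
~((ψ ∨ ψ) ↔ (ψ → ψ)) ∨ ~(ψ ∨ (ψ ∨ φ)) = 5/7 ∨ 4/7 = 5/7
ψ → ψ = 2/7 → 2/7 = 1
ψ ∧ (ψ → ψ) = 2/7 ∧ 1 = 2/7
(ψ ∧ (ψ → ψ)) ∨ ψ = 2/7 ∨ 2/7 = 2/7
(~((ψ ∨ ψ) ↔ (ψ → ψ)) ∨ ~(ψ ∨ (ψ ∨ φ))) ∨ ((ψ ∧ (ψ → ψ)) ∨ ψ) = 5/7 ∨ 2/7 = 5/7
(((ψ → ~ψ) → ~ψ) → ((ψ ∧ ψ) ∧ φ)) → ((~((ψ ∨ ψ) ↔ (ψ → ψ)) ∨ ~(ψ ∨ (ψ ∨ φ))) ∨ ((ψ ∧ (ψ → ψ)) ∨ ψ)) = 4/7 → 5/7 = 1
ψ → φ = 2/7 → 3/7 = 1
φ → φ = 3/7 → 3/7 = 1
(ψ → φ) → (φ → φ) = 1 → 1 = 1
ψ ∨ φ = 2/7 ∨ 3/7 = 3/7
(ψ ∨ φ) ∧ ψ = 3/7 ∧ 2/7 = 2/7
((ψ → φ) → (φ → φ)) → ((ψ ∨ φ) ∧ ψ) = 1 → 2/7 = 2/7
~(((ψ → φ) → (φ → φ)) → ((ψ ∨ φ) ∧ ψ)) = ~2/7 = 5/7
~~(((ψ → φ) → (φ → φ)) → ((ψ ∨ φ) ∧ ψ)) = ~5/7 = 2/7
((((ψ → ~ψ) → ~ψ) → ((ψ ∧ ψ) ∧ φ)) → ((~((ψ ∨ ψ) ↔ (ψ → ψ)) ∨ ~(ψ ∨ (ψ ∨ φ))) ∨ ((ψ ∧ (ψ → ψ)) ∨ ψ))) → ~~(((ψ → φ) → (φ → φ)) → ((ψ ∨ φ) ∧ ψ)) = 1 → 2/7 = 2/7

2/7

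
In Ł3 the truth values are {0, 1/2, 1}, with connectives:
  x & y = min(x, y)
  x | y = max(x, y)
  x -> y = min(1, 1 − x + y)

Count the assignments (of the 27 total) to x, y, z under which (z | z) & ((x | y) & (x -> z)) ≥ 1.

5

value 1: 5 assignments (counts)
value 1/2: 11 assignments
value 0: 11 assignments
So 5 of the 27 assignments meet the threshold.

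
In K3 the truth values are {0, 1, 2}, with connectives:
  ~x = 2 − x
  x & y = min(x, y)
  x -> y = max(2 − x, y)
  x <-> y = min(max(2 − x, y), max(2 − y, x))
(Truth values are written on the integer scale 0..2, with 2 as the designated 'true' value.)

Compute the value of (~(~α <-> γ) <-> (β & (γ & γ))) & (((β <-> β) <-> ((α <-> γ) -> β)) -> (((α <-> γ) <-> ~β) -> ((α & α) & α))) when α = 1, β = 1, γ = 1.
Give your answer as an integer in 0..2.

~α = ~1 = 1
~α <-> γ = 1 <-> 1 = 1
~(~α <-> γ) = ~1 = 1
γ & γ = 1 & 1 = 1
β & (γ & γ) = 1 & 1 = 1
~(~α <-> γ) <-> (β & (γ & γ)) = 1 <-> 1 = 1
β <-> β = 1 <-> 1 = 1
α <-> γ = 1 <-> 1 = 1
(α <-> γ) -> β = 1 -> 1 = 1
(β <-> β) <-> ((α <-> γ) -> β) = 1 <-> 1 = 1
α <-> γ = 1 <-> 1 = 1
~β = ~1 = 1
(α <-> γ) <-> ~β = 1 <-> 1 = 1
α & α = 1 & 1 = 1
(α & α) & α = 1 & 1 = 1
((α <-> γ) <-> ~β) -> ((α & α) & α) = 1 -> 1 = 1
((β <-> β) <-> ((α <-> γ) -> β)) -> (((α <-> γ) <-> ~β) -> ((α & α) & α)) = 1 -> 1 = 1
(~(~α <-> γ) <-> (β & (γ & γ))) & (((β <-> β) <-> ((α <-> γ) -> β)) -> (((α <-> γ) <-> ~β) -> ((α & α) & α))) = 1 & 1 = 1

1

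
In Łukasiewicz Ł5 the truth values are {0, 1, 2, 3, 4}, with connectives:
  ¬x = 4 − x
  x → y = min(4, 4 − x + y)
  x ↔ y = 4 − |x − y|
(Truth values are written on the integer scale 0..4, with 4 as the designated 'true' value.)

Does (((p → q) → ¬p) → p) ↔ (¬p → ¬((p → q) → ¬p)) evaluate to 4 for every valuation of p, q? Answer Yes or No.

At p = 1, q = 0, for instance:
p → q = 1 → 0 = 3
¬p = ¬1 = 3
(p → q) → ¬p = 3 → 3 = 4
((p → q) → ¬p) → p = 4 → 1 = 1
¬p = ¬1 = 3
¬((p → q) → ¬p) = ¬4 = 0
¬p → ¬((p → q) → ¬p) = 3 → 0 = 1
(((p → q) → ¬p) → p) ↔ (¬p → ¬((p → q) → ¬p)) = 1 ↔ 1 = 4
and checking the remaining 24 assignments likewise gives ≥ 4 in every case.

Yes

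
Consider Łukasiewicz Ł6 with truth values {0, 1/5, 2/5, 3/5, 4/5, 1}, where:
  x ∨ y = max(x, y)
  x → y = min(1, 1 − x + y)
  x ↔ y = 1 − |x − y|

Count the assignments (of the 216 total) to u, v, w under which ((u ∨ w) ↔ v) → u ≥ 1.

101

value 1: 101 assignments (counts)
value 4/5: 37 assignments
value 3/5: 31 assignments
value 2/5: 25 assignments
value 1/5: 16 assignments
value 0: 6 assignments
So 101 of the 216 assignments meet the threshold.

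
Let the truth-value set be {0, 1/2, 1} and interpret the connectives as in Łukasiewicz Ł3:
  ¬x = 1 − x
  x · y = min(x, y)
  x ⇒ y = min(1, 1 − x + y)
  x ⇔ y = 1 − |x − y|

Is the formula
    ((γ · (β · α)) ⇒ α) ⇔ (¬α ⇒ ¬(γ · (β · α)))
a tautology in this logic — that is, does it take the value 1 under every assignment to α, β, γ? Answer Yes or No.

Yes

At α = 1/2, β = 1/2, γ = 0, for instance:
β · α = 1/2 · 1/2 = 1/2
γ · (β · α) = 0 · 1/2 = 0
(γ · (β · α)) ⇒ α = 0 ⇒ 1/2 = 1
¬α = ¬1/2 = 1/2
¬(γ · (β · α)) = ¬0 = 1
¬α ⇒ ¬(γ · (β · α)) = 1/2 ⇒ 1 = 1
((γ · (β · α)) ⇒ α) ⇔ (¬α ⇒ ¬(γ · (β · α))) = 1 ⇔ 1 = 1
and checking the remaining 26 assignments likewise gives ≥ 1 in every case.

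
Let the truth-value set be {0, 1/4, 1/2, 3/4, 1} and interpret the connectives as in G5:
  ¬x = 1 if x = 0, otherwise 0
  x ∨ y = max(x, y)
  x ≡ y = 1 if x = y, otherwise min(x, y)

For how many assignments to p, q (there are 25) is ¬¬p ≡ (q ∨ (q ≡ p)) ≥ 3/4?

value 1: 7 assignments (counts)
value 3/4: 3 assignments (counts)
value 1/2: 3 assignments
value 1/4: 3 assignments
value 0: 9 assignments
So 10 of the 25 assignments meet the threshold.

10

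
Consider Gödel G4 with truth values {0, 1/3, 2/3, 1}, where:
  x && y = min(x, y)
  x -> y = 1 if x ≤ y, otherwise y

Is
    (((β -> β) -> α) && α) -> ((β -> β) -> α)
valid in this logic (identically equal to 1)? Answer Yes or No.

Yes

α = 0, β = 0 ↦ 1
α = 0, β = 1/3 ↦ 1
α = 0, β = 2/3 ↦ 1
α = 0, β = 1 ↦ 1
α = 1/3, β = 0 ↦ 1
α = 1/3, β = 1/3 ↦ 1
α = 1/3, β = 2/3 ↦ 1
α = 1/3, β = 1 ↦ 1
α = 2/3, β = 0 ↦ 1
α = 2/3, β = 1/3 ↦ 1
α = 2/3, β = 2/3 ↦ 1
α = 2/3, β = 1 ↦ 1
α = 1, β = 0 ↦ 1
α = 1, β = 1/3 ↦ 1
α = 1, β = 2/3 ↦ 1
α = 1, β = 1 ↦ 1
Every assignment gives a value ≥ 1.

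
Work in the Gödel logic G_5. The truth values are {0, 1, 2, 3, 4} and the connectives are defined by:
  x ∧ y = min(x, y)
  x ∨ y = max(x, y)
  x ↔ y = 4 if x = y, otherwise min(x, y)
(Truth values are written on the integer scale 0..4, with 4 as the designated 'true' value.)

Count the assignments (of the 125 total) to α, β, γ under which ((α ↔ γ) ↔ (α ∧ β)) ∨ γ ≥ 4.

value 4: 61 assignments (counts)
value 3: 12 assignments
value 2: 14 assignments
value 1: 17 assignments
value 0: 21 assignments
So 61 of the 125 assignments meet the threshold.

61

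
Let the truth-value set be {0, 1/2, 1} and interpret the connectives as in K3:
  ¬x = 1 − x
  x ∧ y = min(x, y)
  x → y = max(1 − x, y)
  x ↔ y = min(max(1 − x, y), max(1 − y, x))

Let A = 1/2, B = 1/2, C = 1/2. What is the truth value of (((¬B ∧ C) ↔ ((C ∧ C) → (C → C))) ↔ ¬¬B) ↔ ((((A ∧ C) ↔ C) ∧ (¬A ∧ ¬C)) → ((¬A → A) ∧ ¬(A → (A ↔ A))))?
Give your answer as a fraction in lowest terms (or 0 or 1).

1/2

¬B = ¬1/2 = 1/2
¬B ∧ C = 1/2 ∧ 1/2 = 1/2
C ∧ C = 1/2 ∧ 1/2 = 1/2
C → C = 1/2 → 1/2 = 1/2
(C ∧ C) → (C → C) = 1/2 → 1/2 = 1/2
(¬B ∧ C) ↔ ((C ∧ C) → (C → C)) = 1/2 ↔ 1/2 = 1/2
¬B = ¬1/2 = 1/2
¬¬B = ¬1/2 = 1/2
((¬B ∧ C) ↔ ((C ∧ C) → (C → C))) ↔ ¬¬B = 1/2 ↔ 1/2 = 1/2
A ∧ C = 1/2 ∧ 1/2 = 1/2
(A ∧ C) ↔ C = 1/2 ↔ 1/2 = 1/2
¬A = ¬1/2 = 1/2
¬C = ¬1/2 = 1/2
¬A ∧ ¬C = 1/2 ∧ 1/2 = 1/2
((A ∧ C) ↔ C) ∧ (¬A ∧ ¬C) = 1/2 ∧ 1/2 = 1/2
¬A = ¬1/2 = 1/2
¬A → A = 1/2 → 1/2 = 1/2
A ↔ A = 1/2 ↔ 1/2 = 1/2
A → (A ↔ A) = 1/2 → 1/2 = 1/2
¬(A → (A ↔ A)) = ¬1/2 = 1/2
(¬A → A) ∧ ¬(A → (A ↔ A)) = 1/2 ∧ 1/2 = 1/2
(((A ∧ C) ↔ C) ∧ (¬A ∧ ¬C)) → ((¬A → A) ∧ ¬(A → (A ↔ A))) = 1/2 → 1/2 = 1/2
(((¬B ∧ C) ↔ ((C ∧ C) → (C → C))) ↔ ¬¬B) ↔ ((((A ∧ C) ↔ C) ∧ (¬A ∧ ¬C)) → ((¬A → A) ∧ ¬(A → (A ↔ A)))) = 1/2 ↔ 1/2 = 1/2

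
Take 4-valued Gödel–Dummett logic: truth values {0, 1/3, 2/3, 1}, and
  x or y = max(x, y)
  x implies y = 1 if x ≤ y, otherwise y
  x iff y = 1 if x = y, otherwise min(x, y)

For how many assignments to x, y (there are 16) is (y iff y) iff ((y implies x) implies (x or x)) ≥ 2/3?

x = 0, y = 0 ↦ 0  <
x = 0, y = 1/3 ↦ 1  ≥
x = 0, y = 2/3 ↦ 1  ≥
x = 0, y = 1 ↦ 1  ≥
x = 1/3, y = 0 ↦ 1/3  <
x = 1/3, y = 1/3 ↦ 1/3  <
x = 1/3, y = 2/3 ↦ 1  ≥
x = 1/3, y = 1 ↦ 1  ≥
x = 2/3, y = 0 ↦ 2/3  ≥
x = 2/3, y = 1/3 ↦ 2/3  ≥
x = 2/3, y = 2/3 ↦ 2/3  ≥
x = 2/3, y = 1 ↦ 1  ≥
x = 1, y = 0 ↦ 1  ≥
x = 1, y = 1/3 ↦ 1  ≥
x = 1, y = 2/3 ↦ 1  ≥
x = 1, y = 1 ↦ 1  ≥
So 13 of the 16 assignments meet the threshold.

13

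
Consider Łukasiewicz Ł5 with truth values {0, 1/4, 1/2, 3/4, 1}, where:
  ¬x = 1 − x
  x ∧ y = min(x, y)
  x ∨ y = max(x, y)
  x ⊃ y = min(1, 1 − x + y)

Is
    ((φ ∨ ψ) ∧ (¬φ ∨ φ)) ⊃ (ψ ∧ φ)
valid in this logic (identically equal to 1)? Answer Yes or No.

No

Counterexample: take φ = 0, ψ = 1/4.
φ ∨ ψ = 0 ∨ 1/4 = 1/4
¬φ = ¬0 = 1
¬φ ∨ φ = 1 ∨ 0 = 1
(φ ∨ ψ) ∧ (¬φ ∨ φ) = 1/4 ∧ 1 = 1/4
ψ ∧ φ = 1/4 ∧ 0 = 0
((φ ∨ ψ) ∧ (¬φ ∨ φ)) ⊃ (ψ ∧ φ) = 1/4 ⊃ 0 = 3/4
This gives 3/4 ≠ 1.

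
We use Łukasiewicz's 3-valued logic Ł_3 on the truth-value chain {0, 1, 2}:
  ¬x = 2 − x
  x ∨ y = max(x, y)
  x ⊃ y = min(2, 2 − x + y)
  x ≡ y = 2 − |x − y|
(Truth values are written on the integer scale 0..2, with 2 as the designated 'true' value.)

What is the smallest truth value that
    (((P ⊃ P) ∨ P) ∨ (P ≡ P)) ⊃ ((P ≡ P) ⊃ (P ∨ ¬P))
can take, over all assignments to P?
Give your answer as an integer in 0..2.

Take P = 1:
P ⊃ P = 1 ⊃ 1 = 2
(P ⊃ P) ∨ P = 2 ∨ 1 = 2
P ≡ P = 1 ≡ 1 = 2
((P ⊃ P) ∨ P) ∨ (P ≡ P) = 2 ∨ 2 = 2
P ≡ P = 1 ≡ 1 = 2
¬P = ¬1 = 1
P ∨ ¬P = 1 ∨ 1 = 1
(P ≡ P) ⊃ (P ∨ ¬P) = 2 ⊃ 1 = 1
(((P ⊃ P) ∨ P) ∨ (P ≡ P)) ⊃ ((P ≡ P) ⊃ (P ∨ ¬P)) = 2 ⊃ 1 = 1
No assignment yields a value below 1, so this is the minimum.

1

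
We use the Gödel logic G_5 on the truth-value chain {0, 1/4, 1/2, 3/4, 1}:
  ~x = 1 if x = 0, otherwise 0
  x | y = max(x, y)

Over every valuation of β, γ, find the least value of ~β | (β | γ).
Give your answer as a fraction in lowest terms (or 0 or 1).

Take β = 1/4, γ = 0:
~β = ~1/4 = 0
β | γ = 1/4 | 0 = 1/4
~β | (β | γ) = 0 | 1/4 = 1/4
No assignment yields a value below 1/4, so this is the minimum.

1/4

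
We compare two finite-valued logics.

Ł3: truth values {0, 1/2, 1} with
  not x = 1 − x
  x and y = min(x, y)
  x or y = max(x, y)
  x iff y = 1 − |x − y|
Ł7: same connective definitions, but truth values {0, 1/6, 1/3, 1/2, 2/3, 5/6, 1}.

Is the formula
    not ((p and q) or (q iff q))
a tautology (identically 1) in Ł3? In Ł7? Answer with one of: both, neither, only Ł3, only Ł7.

In Ł3: at p = 0, q = 0 the value is 0 — not a tautology.
In Ł7: at p = 0, q = 0 the value is 0 — not a tautology.

neither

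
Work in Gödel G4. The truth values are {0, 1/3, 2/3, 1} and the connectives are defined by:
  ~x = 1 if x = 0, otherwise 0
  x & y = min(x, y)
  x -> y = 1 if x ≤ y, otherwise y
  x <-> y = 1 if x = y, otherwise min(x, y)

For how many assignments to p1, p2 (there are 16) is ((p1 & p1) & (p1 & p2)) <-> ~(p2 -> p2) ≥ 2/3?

p1 = 0, p2 = 0 ↦ 1  ≥
p1 = 0, p2 = 1/3 ↦ 1  ≥
p1 = 0, p2 = 2/3 ↦ 1  ≥
p1 = 0, p2 = 1 ↦ 1  ≥
p1 = 1/3, p2 = 0 ↦ 1  ≥
p1 = 1/3, p2 = 1/3 ↦ 0  <
p1 = 1/3, p2 = 2/3 ↦ 0  <
p1 = 1/3, p2 = 1 ↦ 0  <
p1 = 2/3, p2 = 0 ↦ 1  ≥
p1 = 2/3, p2 = 1/3 ↦ 0  <
p1 = 2/3, p2 = 2/3 ↦ 0  <
p1 = 2/3, p2 = 1 ↦ 0  <
p1 = 1, p2 = 0 ↦ 1  ≥
p1 = 1, p2 = 1/3 ↦ 0  <
p1 = 1, p2 = 2/3 ↦ 0  <
p1 = 1, p2 = 1 ↦ 0  <
So 7 of the 16 assignments meet the threshold.

7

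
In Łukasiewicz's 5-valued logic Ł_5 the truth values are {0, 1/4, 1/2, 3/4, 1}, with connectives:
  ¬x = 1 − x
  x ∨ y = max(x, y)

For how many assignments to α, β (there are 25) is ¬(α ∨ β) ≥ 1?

value 1: 1 assignment (counts)
value 3/4: 3 assignments
value 1/2: 5 assignments
value 1/4: 7 assignments
value 0: 9 assignments
So 1 of the 25 assignments meets the threshold.

1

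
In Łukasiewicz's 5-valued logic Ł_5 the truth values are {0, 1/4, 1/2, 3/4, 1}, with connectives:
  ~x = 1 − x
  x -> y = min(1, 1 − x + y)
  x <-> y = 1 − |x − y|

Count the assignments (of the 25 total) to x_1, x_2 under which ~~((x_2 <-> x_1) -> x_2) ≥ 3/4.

18

value 1: 13 assignments (counts)
value 3/4: 5 assignments (counts)
value 1/2: 4 assignments
value 1/4: 2 assignments
value 0: 1 assignment
So 18 of the 25 assignments meet the threshold.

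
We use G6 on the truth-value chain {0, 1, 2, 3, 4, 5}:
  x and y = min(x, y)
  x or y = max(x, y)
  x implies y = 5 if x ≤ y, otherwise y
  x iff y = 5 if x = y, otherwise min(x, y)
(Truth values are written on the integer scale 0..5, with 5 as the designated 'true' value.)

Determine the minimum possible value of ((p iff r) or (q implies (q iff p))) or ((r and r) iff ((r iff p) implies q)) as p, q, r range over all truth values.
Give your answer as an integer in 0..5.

1

Take p = 0, q = 1, r = 1:
p iff r = 0 iff 1 = 0
q iff p = 1 iff 0 = 0
q implies (q iff p) = 1 implies 0 = 0
(p iff r) or (q implies (q iff p)) = 0 or 0 = 0
r and r = 1 and 1 = 1
r iff p = 1 iff 0 = 0
(r iff p) implies q = 0 implies 1 = 5
(r and r) iff ((r iff p) implies q) = 1 iff 5 = 1
((p iff r) or (q implies (q iff p))) or ((r and r) iff ((r iff p) implies q)) = 0 or 1 = 1
No assignment yields a value below 1, so this is the minimum.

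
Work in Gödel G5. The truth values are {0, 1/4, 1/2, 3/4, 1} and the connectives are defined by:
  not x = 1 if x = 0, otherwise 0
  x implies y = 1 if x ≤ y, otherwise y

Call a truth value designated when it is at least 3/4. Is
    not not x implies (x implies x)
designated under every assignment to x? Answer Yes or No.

Yes

x = 0 ↦ 1
x = 1/4 ↦ 1
x = 1/2 ↦ 1
x = 3/4 ↦ 1
x = 1 ↦ 1
Every assignment gives a value ≥ 3/4.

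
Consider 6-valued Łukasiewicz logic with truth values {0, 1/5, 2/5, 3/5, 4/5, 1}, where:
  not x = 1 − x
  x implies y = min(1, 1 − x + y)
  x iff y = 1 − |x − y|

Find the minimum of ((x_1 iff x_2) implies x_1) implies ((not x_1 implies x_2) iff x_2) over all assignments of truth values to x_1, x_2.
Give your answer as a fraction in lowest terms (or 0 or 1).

0

Take x_1 = 1, x_2 = 0:
x_1 iff x_2 = 1 iff 0 = 0
(x_1 iff x_2) implies x_1 = 0 implies 1 = 1
not x_1 = not 1 = 0
not x_1 implies x_2 = 0 implies 0 = 1
(not x_1 implies x_2) iff x_2 = 1 iff 0 = 0
((x_1 iff x_2) implies x_1) implies ((not x_1 implies x_2) iff x_2) = 1 implies 0 = 0
No assignment yields a value below 0, so this is the minimum.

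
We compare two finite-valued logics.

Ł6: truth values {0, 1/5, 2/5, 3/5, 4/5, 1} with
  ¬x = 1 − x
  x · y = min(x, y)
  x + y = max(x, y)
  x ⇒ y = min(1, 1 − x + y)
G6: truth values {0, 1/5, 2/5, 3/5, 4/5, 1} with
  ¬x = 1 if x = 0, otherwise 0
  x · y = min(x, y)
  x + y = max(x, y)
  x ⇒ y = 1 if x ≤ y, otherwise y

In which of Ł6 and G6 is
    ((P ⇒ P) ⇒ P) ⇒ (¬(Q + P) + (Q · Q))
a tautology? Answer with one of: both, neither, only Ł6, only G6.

In Ł6: at P = 3/5, Q = 0 the value is 4/5 — not a tautology.
In G6: at P = 1/5, Q = 0 the value is 0 — not a tautology.

neither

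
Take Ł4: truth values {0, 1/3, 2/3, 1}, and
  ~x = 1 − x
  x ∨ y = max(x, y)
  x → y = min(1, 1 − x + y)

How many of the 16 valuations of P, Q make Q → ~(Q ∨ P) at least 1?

P = 0, Q = 0 ↦ 1  ≥
P = 0, Q = 1/3 ↦ 1  ≥
P = 0, Q = 2/3 ↦ 2/3  <
P = 0, Q = 1 ↦ 0  <
P = 1/3, Q = 0 ↦ 1  ≥
P = 1/3, Q = 1/3 ↦ 1  ≥
P = 1/3, Q = 2/3 ↦ 2/3  <
P = 1/3, Q = 1 ↦ 0  <
P = 2/3, Q = 0 ↦ 1  ≥
P = 2/3, Q = 1/3 ↦ 1  ≥
P = 2/3, Q = 2/3 ↦ 2/3  <
P = 2/3, Q = 1 ↦ 0  <
P = 1, Q = 0 ↦ 1  ≥
P = 1, Q = 1/3 ↦ 2/3  <
P = 1, Q = 2/3 ↦ 1/3  <
P = 1, Q = 1 ↦ 0  <
So 7 of the 16 assignments meet the threshold.

7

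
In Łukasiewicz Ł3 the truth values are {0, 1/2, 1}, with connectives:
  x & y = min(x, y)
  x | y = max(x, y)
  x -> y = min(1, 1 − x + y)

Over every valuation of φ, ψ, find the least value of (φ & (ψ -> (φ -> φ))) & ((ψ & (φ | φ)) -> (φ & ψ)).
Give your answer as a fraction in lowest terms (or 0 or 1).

Take φ = 0, ψ = 0:
φ -> φ = 0 -> 0 = 1
ψ -> (φ -> φ) = 0 -> 1 = 1
φ & (ψ -> (φ -> φ)) = 0 & 1 = 0
φ | φ = 0 | 0 = 0
ψ & (φ | φ) = 0 & 0 = 0
φ & ψ = 0 & 0 = 0
(ψ & (φ | φ)) -> (φ & ψ) = 0 -> 0 = 1
(φ & (ψ -> (φ -> φ))) & ((ψ & (φ | φ)) -> (φ & ψ)) = 0 & 1 = 0
No assignment yields a value below 0, so this is the minimum.

0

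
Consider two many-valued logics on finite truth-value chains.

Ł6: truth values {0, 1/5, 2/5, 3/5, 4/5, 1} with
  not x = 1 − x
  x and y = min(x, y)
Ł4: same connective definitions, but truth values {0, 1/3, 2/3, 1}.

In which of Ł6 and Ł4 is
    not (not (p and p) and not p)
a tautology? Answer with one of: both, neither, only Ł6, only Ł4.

In Ł6: at p = 0 the value is 0 — not a tautology.
In Ł4: at p = 0 the value is 0 — not a tautology.

neither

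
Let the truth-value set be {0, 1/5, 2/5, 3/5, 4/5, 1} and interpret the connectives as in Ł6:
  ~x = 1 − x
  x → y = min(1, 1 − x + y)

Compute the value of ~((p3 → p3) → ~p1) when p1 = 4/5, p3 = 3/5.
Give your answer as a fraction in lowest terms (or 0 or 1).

4/5

p3 → p3 = 3/5 → 3/5 = 1
~p1 = ~4/5 = 1/5
(p3 → p3) → ~p1 = 1 → 1/5 = 1/5
~((p3 → p3) → ~p1) = ~1/5 = 4/5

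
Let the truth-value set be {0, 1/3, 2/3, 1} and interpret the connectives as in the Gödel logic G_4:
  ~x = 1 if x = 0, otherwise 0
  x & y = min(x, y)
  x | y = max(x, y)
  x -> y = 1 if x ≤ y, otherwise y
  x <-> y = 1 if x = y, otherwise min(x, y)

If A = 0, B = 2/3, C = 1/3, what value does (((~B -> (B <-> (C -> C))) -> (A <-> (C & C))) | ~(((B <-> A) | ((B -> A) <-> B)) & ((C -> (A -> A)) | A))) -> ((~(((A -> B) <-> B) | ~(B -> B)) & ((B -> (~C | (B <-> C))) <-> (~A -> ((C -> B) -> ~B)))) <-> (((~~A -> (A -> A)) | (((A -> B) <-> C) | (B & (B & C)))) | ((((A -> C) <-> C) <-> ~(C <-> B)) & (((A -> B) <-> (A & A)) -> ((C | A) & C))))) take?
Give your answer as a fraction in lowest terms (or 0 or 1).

~B = ~2/3 = 0
C -> C = 1/3 -> 1/3 = 1
B <-> (C -> C) = 2/3 <-> 1 = 2/3
~B -> (B <-> (C -> C)) = 0 -> 2/3 = 1
C & C = 1/3 & 1/3 = 1/3
A <-> (C & C) = 0 <-> 1/3 = 0
(~B -> (B <-> (C -> C))) -> (A <-> (C & C)) = 1 -> 0 = 0
B <-> A = 2/3 <-> 0 = 0
B -> A = 2/3 -> 0 = 0
(B -> A) <-> B = 0 <-> 2/3 = 0
(B <-> A) | ((B -> A) <-> B) = 0 | 0 = 0
A -> A = 0 -> 0 = 1
C -> (A -> A) = 1/3 -> 1 = 1
(C -> (A -> A)) | A = 1 | 0 = 1
((B <-> A) | ((B -> A) <-> B)) & ((C -> (A -> A)) | A) = 0 & 1 = 0
~(((B <-> A) | ((B -> A) <-> B)) & ((C -> (A -> A)) | A)) = ~0 = 1
((~B -> (B <-> (C -> C))) -> (A <-> (C & C))) | ~(((B <-> A) | ((B -> A) <-> B)) & ((C -> (A -> A)) | A)) = 0 | 1 = 1
A -> B = 0 -> 2/3 = 1
(A -> B) <-> B = 1 <-> 2/3 = 2/3
B -> B = 2/3 -> 2/3 = 1
~(B -> B) = ~1 = 0
((A -> B) <-> B) | ~(B -> B) = 2/3 | 0 = 2/3
~(((A -> B) <-> B) | ~(B -> B)) = ~2/3 = 0
~C = ~1/3 = 0
B <-> C = 2/3 <-> 1/3 = 1/3
~C | (B <-> C) = 0 | 1/3 = 1/3
B -> (~C | (B <-> C)) = 2/3 -> 1/3 = 1/3
~A = ~0 = 1
C -> B = 1/3 -> 2/3 = 1
~B = ~2/3 = 0
(C -> B) -> ~B = 1 -> 0 = 0
~A -> ((C -> B) -> ~B) = 1 -> 0 = 0
(B -> (~C | (B <-> C))) <-> (~A -> ((C -> B) -> ~B)) = 1/3 <-> 0 = 0
~(((A -> B) <-> B) | ~(B -> B)) & ((B -> (~C | (B <-> C))) <-> (~A -> ((C -> B) -> ~B))) = 0 & 0 = 0
~A = ~0 = 1
~~A = ~1 = 0
A -> A = 0 -> 0 = 1
~~A -> (A -> A) = 0 -> 1 = 1
A -> B = 0 -> 2/3 = 1
(A -> B) <-> C = 1 <-> 1/3 = 1/3
B & C = 2/3 & 1/3 = 1/3
B & (B & C) = 2/3 & 1/3 = 1/3
((A -> B) <-> C) | (B & (B & C)) = 1/3 | 1/3 = 1/3
(~~A -> (A -> A)) | (((A -> B) <-> C) | (B & (B & C))) = 1 | 1/3 = 1
A -> C = 0 -> 1/3 = 1
(A -> C) <-> C = 1 <-> 1/3 = 1/3
C <-> B = 1/3 <-> 2/3 = 1/3
~(C <-> B) = ~1/3 = 0
((A -> C) <-> C) <-> ~(C <-> B) = 1/3 <-> 0 = 0
A -> B = 0 -> 2/3 = 1
A & A = 0 & 0 = 0
(A -> B) <-> (A & A) = 1 <-> 0 = 0
C | A = 1/3 | 0 = 1/3
(C | A) & C = 1/3 & 1/3 = 1/3
((A -> B) <-> (A & A)) -> ((C | A) & C) = 0 -> 1/3 = 1
(((A -> C) <-> C) <-> ~(C <-> B)) & (((A -> B) <-> (A & A)) -> ((C | A) & C)) = 0 & 1 = 0
((~~A -> (A -> A)) | (((A -> B) <-> C) | (B & (B & C)))) | ((((A -> C) <-> C) <-> ~(C <-> B)) & (((A -> B) <-> (A & A)) -> ((C | A) & C))) = 1 | 0 = 1
(~(((A -> B) <-> B) | ~(B -> B)) & ((B -> (~C | (B <-> C))) <-> (~A -> ((C -> B) -> ~B)))) <-> (((~~A -> (A -> A)) | (((A -> B) <-> C) | (B & (B & C)))) | ((((A -> C) <-> C) <-> ~(C <-> B)) & (((A -> B) <-> (A & A)) -> ((C | A) & C)))) = 0 <-> 1 = 0
(((~B -> (B <-> (C -> C))) -> (A <-> (C & C))) | ~(((B <-> A) | ((B -> A) <-> B)) & ((C -> (A -> A)) | A))) -> ((~(((A -> B) <-> B) | ~(B -> B)) & ((B -> (~C | (B <-> C))) <-> (~A -> ((C -> B) -> ~B)))) <-> (((~~A -> (A -> A)) | (((A -> B) <-> C) | (B & (B & C)))) | ((((A -> C) <-> C) <-> ~(C <-> B)) & (((A -> B) <-> (A & A)) -> ((C | A) & C))))) = 1 -> 0 = 0

0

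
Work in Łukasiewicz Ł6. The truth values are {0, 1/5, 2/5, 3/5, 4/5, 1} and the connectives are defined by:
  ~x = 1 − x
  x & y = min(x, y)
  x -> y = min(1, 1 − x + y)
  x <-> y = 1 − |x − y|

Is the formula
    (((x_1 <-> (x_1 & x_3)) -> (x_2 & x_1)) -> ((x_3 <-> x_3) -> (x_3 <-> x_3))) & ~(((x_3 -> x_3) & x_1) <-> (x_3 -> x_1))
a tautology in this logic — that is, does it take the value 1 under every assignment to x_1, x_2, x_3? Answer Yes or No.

Counterexample: take x_1 = 0, x_2 = 0, x_3 = 1/5.
x_1 & x_3 = 0 & 1/5 = 0
x_1 <-> (x_1 & x_3) = 0 <-> 0 = 1
x_2 & x_1 = 0 & 0 = 0
(x_1 <-> (x_1 & x_3)) -> (x_2 & x_1) = 1 -> 0 = 0
x_3 <-> x_3 = 1/5 <-> 1/5 = 1
x_3 <-> x_3 = 1/5 <-> 1/5 = 1
(x_3 <-> x_3) -> (x_3 <-> x_3) = 1 -> 1 = 1
((x_1 <-> (x_1 & x_3)) -> (x_2 & x_1)) -> ((x_3 <-> x_3) -> (x_3 <-> x_3)) = 0 -> 1 = 1
x_3 -> x_3 = 1/5 -> 1/5 = 1
(x_3 -> x_3) & x_1 = 1 & 0 = 0
x_3 -> x_1 = 1/5 -> 0 = 4/5
((x_3 -> x_3) & x_1) <-> (x_3 -> x_1) = 0 <-> 4/5 = 1/5
~(((x_3 -> x_3) & x_1) <-> (x_3 -> x_1)) = ~1/5 = 4/5
(((x_1 <-> (x_1 & x_3)) -> (x_2 & x_1)) -> ((x_3 <-> x_3) -> (x_3 <-> x_3))) & ~(((x_3 -> x_3) & x_1) <-> (x_3 -> x_1)) = 1 & 4/5 = 4/5
This gives 4/5 ≠ 1.

No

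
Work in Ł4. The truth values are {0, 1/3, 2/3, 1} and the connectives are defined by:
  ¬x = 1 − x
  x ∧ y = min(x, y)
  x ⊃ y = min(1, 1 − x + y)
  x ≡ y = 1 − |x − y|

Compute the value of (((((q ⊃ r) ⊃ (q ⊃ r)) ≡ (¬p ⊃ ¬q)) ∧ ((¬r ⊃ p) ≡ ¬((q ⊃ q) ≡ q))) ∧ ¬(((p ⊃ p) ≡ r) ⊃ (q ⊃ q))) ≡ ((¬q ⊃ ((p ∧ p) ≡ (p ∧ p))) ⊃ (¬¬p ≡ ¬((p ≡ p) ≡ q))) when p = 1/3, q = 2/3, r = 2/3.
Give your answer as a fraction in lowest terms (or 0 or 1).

0

q ⊃ r = 2/3 ⊃ 2/3 = 1
q ⊃ r = 2/3 ⊃ 2/3 = 1
(q ⊃ r) ⊃ (q ⊃ r) = 1 ⊃ 1 = 1
¬p = ¬1/3 = 2/3
¬q = ¬2/3 = 1/3
¬p ⊃ ¬q = 2/3 ⊃ 1/3 = 2/3
((q ⊃ r) ⊃ (q ⊃ r)) ≡ (¬p ⊃ ¬q) = 1 ≡ 2/3 = 2/3
¬r = ¬2/3 = 1/3
¬r ⊃ p = 1/3 ⊃ 1/3 = 1
q ⊃ q = 2/3 ⊃ 2/3 = 1
(q ⊃ q) ≡ q = 1 ≡ 2/3 = 2/3
¬((q ⊃ q) ≡ q) = ¬2/3 = 1/3
(¬r ⊃ p) ≡ ¬((q ⊃ q) ≡ q) = 1 ≡ 1/3 = 1/3
(((q ⊃ r) ⊃ (q ⊃ r)) ≡ (¬p ⊃ ¬q)) ∧ ((¬r ⊃ p) ≡ ¬((q ⊃ q) ≡ q)) = 2/3 ∧ 1/3 = 1/3
p ⊃ p = 1/3 ⊃ 1/3 = 1
(p ⊃ p) ≡ r = 1 ≡ 2/3 = 2/3
q ⊃ q = 2/3 ⊃ 2/3 = 1
((p ⊃ p) ≡ r) ⊃ (q ⊃ q) = 2/3 ⊃ 1 = 1
¬(((p ⊃ p) ≡ r) ⊃ (q ⊃ q)) = ¬1 = 0
((((q ⊃ r) ⊃ (q ⊃ r)) ≡ (¬p ⊃ ¬q)) ∧ ((¬r ⊃ p) ≡ ¬((q ⊃ q) ≡ q))) ∧ ¬(((p ⊃ p) ≡ r) ⊃ (q ⊃ q)) = 1/3 ∧ 0 = 0
¬q = ¬2/3 = 1/3
p ∧ p = 1/3 ∧ 1/3 = 1/3
p ∧ p = 1/3 ∧ 1/3 = 1/3
(p ∧ p) ≡ (p ∧ p) = 1/3 ≡ 1/3 = 1
¬q ⊃ ((p ∧ p) ≡ (p ∧ p)) = 1/3 ⊃ 1 = 1
¬p = ¬1/3 = 2/3
¬¬p = ¬2/3 = 1/3
p ≡ p = 1/3 ≡ 1/3 = 1
(p ≡ p) ≡ q = 1 ≡ 2/3 = 2/3
¬((p ≡ p) ≡ q) = ¬2/3 = 1/3
¬¬p ≡ ¬((p ≡ p) ≡ q) = 1/3 ≡ 1/3 = 1
(¬q ⊃ ((p ∧ p) ≡ (p ∧ p))) ⊃ (¬¬p ≡ ¬((p ≡ p) ≡ q)) = 1 ⊃ 1 = 1
(((((q ⊃ r) ⊃ (q ⊃ r)) ≡ (¬p ⊃ ¬q)) ∧ ((¬r ⊃ p) ≡ ¬((q ⊃ q) ≡ q))) ∧ ¬(((p ⊃ p) ≡ r) ⊃ (q ⊃ q))) ≡ ((¬q ⊃ ((p ∧ p) ≡ (p ∧ p))) ⊃ (¬¬p ≡ ¬((p ≡ p) ≡ q))) = 0 ≡ 1 = 0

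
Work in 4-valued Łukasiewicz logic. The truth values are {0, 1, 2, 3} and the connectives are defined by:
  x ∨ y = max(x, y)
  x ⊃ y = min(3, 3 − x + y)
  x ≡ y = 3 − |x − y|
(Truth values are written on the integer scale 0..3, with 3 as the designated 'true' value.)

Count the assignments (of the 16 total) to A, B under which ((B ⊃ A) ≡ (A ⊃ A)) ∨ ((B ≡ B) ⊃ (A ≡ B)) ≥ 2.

13

A = 0, B = 0 ↦ 3  ≥
A = 0, B = 1 ↦ 2  ≥
A = 0, B = 2 ↦ 1  <
A = 0, B = 3 ↦ 0  <
A = 1, B = 0 ↦ 3  ≥
A = 1, B = 1 ↦ 3  ≥
A = 1, B = 2 ↦ 2  ≥
A = 1, B = 3 ↦ 1  <
A = 2, B = 0 ↦ 3  ≥
A = 2, B = 1 ↦ 3  ≥
A = 2, B = 2 ↦ 3  ≥
A = 2, B = 3 ↦ 2  ≥
A = 3, B = 0 ↦ 3  ≥
A = 3, B = 1 ↦ 3  ≥
A = 3, B = 2 ↦ 3  ≥
A = 3, B = 3 ↦ 3  ≥
So 13 of the 16 assignments meet the threshold.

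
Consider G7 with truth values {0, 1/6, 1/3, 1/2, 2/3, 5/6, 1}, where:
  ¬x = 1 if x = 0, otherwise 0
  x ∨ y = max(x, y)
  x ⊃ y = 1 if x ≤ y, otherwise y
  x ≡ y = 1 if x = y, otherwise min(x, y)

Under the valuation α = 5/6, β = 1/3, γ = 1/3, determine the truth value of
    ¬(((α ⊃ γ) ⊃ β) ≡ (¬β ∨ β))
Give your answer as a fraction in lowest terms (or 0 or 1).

0

α ⊃ γ = 5/6 ⊃ 1/3 = 1/3
(α ⊃ γ) ⊃ β = 1/3 ⊃ 1/3 = 1
¬β = ¬1/3 = 0
¬β ∨ β = 0 ∨ 1/3 = 1/3
((α ⊃ γ) ⊃ β) ≡ (¬β ∨ β) = 1 ≡ 1/3 = 1/3
¬(((α ⊃ γ) ⊃ β) ≡ (¬β ∨ β)) = ¬1/3 = 0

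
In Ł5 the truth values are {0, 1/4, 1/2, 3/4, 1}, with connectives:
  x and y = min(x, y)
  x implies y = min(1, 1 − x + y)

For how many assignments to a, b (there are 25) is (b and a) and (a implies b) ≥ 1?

1

value 1: 1 assignment (counts)
value 3/4: 3 assignments
value 1/2: 5 assignments
value 1/4: 7 assignments
value 0: 9 assignments
So 1 of the 25 assignments meets the threshold.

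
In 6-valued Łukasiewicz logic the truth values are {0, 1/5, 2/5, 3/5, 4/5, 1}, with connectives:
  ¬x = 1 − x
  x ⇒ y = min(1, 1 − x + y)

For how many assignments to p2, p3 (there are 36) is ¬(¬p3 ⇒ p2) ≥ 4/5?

3

value 1: 1 assignment (counts)
value 4/5: 2 assignments (counts)
value 3/5: 3 assignments
value 2/5: 4 assignments
value 1/5: 5 assignments
value 0: 21 assignments
So 3 of the 36 assignments meet the threshold.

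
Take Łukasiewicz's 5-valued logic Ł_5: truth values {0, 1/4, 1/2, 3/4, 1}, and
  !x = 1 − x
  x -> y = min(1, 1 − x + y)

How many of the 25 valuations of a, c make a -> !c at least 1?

15

value 1: 15 assignments (counts)
value 3/4: 4 assignments
value 1/2: 3 assignments
value 1/4: 2 assignments
value 0: 1 assignment
So 15 of the 25 assignments meet the threshold.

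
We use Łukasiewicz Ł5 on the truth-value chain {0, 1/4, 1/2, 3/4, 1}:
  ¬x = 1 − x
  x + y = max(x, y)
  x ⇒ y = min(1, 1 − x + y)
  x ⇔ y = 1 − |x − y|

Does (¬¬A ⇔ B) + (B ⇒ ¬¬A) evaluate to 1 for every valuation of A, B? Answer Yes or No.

Counterexample: take A = 0, B = 1/4.
¬A = ¬0 = 1
¬¬A = ¬1 = 0
¬¬A ⇔ B = 0 ⇔ 1/4 = 3/4
¬A = ¬0 = 1
¬¬A = ¬1 = 0
B ⇒ ¬¬A = 1/4 ⇒ 0 = 3/4
(¬¬A ⇔ B) + (B ⇒ ¬¬A) = 3/4 + 3/4 = 3/4
This gives 3/4 ≠ 1.

No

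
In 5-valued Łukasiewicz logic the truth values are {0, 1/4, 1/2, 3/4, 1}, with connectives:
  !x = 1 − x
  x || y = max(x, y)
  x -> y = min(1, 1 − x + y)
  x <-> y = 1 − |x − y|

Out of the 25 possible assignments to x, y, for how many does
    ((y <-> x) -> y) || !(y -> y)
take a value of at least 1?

13

value 1: 13 assignments (counts)
value 3/4: 5 assignments
value 1/2: 4 assignments
value 1/4: 2 assignments
value 0: 1 assignment
So 13 of the 25 assignments meet the threshold.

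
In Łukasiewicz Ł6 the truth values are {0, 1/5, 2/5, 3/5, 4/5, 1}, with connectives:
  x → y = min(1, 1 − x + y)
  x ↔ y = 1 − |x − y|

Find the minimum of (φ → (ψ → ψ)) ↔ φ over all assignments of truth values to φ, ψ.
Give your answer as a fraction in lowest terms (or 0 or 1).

Take φ = 0, ψ = 0:
ψ → ψ = 0 → 0 = 1
φ → (ψ → ψ) = 0 → 1 = 1
(φ → (ψ → ψ)) ↔ φ = 1 ↔ 0 = 0
No assignment yields a value below 0, so this is the minimum.

0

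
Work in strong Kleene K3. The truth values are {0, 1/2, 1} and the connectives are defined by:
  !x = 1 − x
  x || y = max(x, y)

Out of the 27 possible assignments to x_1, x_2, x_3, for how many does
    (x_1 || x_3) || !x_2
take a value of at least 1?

19

value 1: 19 assignments (counts)
value 1/2: 7 assignments
value 0: 1 assignment
So 19 of the 27 assignments meet the threshold.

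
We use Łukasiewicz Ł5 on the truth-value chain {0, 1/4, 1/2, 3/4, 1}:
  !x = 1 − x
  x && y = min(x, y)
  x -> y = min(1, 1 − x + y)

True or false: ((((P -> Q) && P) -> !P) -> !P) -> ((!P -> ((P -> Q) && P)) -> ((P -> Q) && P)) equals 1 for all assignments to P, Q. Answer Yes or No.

Yes

At P = 1, Q = 1/2, for instance:
P -> Q = 1 -> 1/2 = 1/2
(P -> Q) && P = 1/2 && 1 = 1/2
!P = !1 = 0
((P -> Q) && P) -> !P = 1/2 -> 0 = 1/2
(((P -> Q) && P) -> !P) -> !P = 1/2 -> 0 = 1/2
!P -> ((P -> Q) && P) = 0 -> 1/2 = 1
(!P -> ((P -> Q) && P)) -> ((P -> Q) && P) = 1 -> 1/2 = 1/2
((((P -> Q) && P) -> !P) -> !P) -> ((!P -> ((P -> Q) && P)) -> ((P -> Q) && P)) = 1/2 -> 1/2 = 1
and checking the remaining 24 assignments likewise gives ≥ 1 in every case.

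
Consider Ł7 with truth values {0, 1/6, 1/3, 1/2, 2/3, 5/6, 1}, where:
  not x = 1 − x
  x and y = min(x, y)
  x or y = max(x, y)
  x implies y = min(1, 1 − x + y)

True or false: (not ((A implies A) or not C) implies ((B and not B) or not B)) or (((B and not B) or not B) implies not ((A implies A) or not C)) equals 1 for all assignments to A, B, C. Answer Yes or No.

Yes

At A = 1, B = 1/6, C = 1, for instance:
A implies A = 1 implies 1 = 1
not C = not 1 = 0
(A implies A) or not C = 1 or 0 = 1
not ((A implies A) or not C) = not 1 = 0
not B = not 1/6 = 5/6
B and not B = 1/6 and 5/6 = 1/6
not B = not 1/6 = 5/6
(B and not B) or not B = 1/6 or 5/6 = 5/6
not ((A implies A) or not C) implies ((B and not B) or not B) = 0 implies 5/6 = 1
((B and not B) or not B) implies not ((A implies A) or not C) = 5/6 implies 0 = 1/6
(not ((A implies A) or not C) implies ((B and not B) or not B)) or (((B and not B) or not B) implies not ((A implies A) or not C)) = 1 or 1/6 = 1
and checking the remaining 342 assignments likewise gives ≥ 1 in every case.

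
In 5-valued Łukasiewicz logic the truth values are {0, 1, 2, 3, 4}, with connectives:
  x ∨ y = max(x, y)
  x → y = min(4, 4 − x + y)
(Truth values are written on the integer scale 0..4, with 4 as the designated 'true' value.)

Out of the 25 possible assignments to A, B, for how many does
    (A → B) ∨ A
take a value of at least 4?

19

value 4: 19 assignments (counts)
value 3: 5 assignments
value 2: 1 assignment
So 19 of the 25 assignments meet the threshold.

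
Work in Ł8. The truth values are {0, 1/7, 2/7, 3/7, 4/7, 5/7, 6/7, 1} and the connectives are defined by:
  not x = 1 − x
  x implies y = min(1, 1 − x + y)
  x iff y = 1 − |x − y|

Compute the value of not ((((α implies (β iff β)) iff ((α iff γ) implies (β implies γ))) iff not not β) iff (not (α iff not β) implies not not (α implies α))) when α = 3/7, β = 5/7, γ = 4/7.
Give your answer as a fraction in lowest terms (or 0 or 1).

2/7

β iff β = 5/7 iff 5/7 = 1
α implies (β iff β) = 3/7 implies 1 = 1
α iff γ = 3/7 iff 4/7 = 6/7
β implies γ = 5/7 implies 4/7 = 6/7
(α iff γ) implies (β implies γ) = 6/7 implies 6/7 = 1
(α implies (β iff β)) iff ((α iff γ) implies (β implies γ)) = 1 iff 1 = 1
not β = not 5/7 = 2/7
not not β = not 2/7 = 5/7
((α implies (β iff β)) iff ((α iff γ) implies (β implies γ))) iff not not β = 1 iff 5/7 = 5/7
not β = not 5/7 = 2/7
α iff not β = 3/7 iff 2/7 = 6/7
not (α iff not β) = not 6/7 = 1/7
α implies α = 3/7 implies 3/7 = 1
not (α implies α) = not 1 = 0
not not (α implies α) = not 0 = 1
not (α iff not β) implies not not (α implies α) = 1/7 implies 1 = 1
(((α implies (β iff β)) iff ((α iff γ) implies (β implies γ))) iff not not β) iff (not (α iff not β) implies not not (α implies α)) = 5/7 iff 1 = 5/7
not ((((α implies (β iff β)) iff ((α iff γ) implies (β implies γ))) iff not not β) iff (not (α iff not β) implies not not (α implies α))) = not 5/7 = 2/7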